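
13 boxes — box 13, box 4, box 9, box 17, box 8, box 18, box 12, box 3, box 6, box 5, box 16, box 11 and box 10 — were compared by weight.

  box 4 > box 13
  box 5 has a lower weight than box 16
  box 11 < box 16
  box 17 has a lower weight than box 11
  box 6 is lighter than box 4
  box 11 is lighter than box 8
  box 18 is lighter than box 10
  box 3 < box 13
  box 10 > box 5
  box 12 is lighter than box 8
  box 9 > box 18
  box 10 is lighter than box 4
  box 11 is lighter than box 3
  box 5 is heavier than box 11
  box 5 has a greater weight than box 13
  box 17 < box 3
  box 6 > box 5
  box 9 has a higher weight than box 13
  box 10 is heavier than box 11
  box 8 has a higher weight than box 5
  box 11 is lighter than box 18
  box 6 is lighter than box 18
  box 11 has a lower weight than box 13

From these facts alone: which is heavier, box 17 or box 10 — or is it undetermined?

Link the given pairs in sequence: box 17 < box 11; box 11 < box 3; box 3 < box 13; box 13 < box 5; box 5 < box 6; box 6 < box 18; box 18 < box 10.
Chaining these gives box 17 < box 11 < box 3 < box 13 < box 5 < box 6 < box 18 < box 10.
So box 10 is heavier.

box 10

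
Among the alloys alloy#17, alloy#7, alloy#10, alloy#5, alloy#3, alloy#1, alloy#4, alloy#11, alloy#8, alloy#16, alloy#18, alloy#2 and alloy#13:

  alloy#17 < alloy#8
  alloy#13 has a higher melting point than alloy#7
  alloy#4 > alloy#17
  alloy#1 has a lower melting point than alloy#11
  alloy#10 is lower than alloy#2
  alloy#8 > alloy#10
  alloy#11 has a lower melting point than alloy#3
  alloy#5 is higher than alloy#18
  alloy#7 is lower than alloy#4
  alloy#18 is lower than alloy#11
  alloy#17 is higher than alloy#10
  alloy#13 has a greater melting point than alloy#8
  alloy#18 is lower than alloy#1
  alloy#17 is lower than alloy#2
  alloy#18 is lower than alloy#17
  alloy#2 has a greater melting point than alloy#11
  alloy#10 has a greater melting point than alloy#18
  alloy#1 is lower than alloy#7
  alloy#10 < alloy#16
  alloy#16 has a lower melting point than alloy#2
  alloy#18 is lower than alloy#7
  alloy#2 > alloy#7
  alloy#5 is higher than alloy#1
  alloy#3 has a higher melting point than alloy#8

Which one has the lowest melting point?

alloy#18

Chaining upward from alloy#18: directly above it, alloy#10, alloy#1, alloy#7, alloy#17, alloy#11, alloy#5; then alloy#16, alloy#2, alloy#8, alloy#13, alloy#4, alloy#3.
That covers every other element, and nothing is given below alloy#18, so alloy#18 is the lowest melting point.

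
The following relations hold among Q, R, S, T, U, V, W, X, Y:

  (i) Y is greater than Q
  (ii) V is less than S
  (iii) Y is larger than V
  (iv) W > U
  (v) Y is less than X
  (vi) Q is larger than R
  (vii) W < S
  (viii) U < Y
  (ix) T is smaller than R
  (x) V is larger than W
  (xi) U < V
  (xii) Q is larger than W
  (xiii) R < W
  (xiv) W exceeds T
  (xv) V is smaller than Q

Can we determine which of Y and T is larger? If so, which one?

Y

Link the given pairs in sequence: T < R; R < W; W < V; V < Q; Q < Y.
Together: T < R < W < V < Q < Y.
So Y is larger.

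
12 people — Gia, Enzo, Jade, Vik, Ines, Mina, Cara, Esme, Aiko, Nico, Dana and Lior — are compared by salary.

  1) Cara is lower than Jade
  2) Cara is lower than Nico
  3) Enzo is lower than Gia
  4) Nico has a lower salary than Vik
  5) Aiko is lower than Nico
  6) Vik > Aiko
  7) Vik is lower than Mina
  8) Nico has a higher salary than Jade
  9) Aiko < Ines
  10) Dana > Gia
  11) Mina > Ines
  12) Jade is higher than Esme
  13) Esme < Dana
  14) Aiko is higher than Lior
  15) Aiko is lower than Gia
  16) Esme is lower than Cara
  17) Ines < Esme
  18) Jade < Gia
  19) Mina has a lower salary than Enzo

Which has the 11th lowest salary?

The consecutive relations fix a unique order: Lior < Aiko < Ines < Esme < Cara < Jade < Nico < Vik < Mina < Enzo < Gia < Dana.
Counting 11 from the smallest end gives Gia.

Gia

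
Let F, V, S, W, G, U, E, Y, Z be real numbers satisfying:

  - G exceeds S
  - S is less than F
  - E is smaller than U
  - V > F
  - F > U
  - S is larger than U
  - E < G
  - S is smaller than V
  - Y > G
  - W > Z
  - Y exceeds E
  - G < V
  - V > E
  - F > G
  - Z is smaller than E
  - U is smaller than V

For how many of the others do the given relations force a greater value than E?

The elements the relations force above E are U, S, G, F, V, Y — no chain reaches any other.
That is 6.

6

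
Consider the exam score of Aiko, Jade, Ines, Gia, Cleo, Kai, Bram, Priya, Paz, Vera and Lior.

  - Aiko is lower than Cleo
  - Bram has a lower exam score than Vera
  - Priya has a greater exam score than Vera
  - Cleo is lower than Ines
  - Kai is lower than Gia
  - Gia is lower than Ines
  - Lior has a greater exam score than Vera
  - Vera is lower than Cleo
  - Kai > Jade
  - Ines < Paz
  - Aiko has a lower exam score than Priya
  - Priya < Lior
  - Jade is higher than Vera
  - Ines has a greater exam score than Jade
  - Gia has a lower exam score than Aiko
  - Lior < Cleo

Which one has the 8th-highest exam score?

Kai

The consecutive relations fix a unique order: Bram < Vera < Jade < Kai < Gia < Aiko < Priya < Lior < Cleo < Ines < Paz.
Counting 8 from the largest end gives Kai.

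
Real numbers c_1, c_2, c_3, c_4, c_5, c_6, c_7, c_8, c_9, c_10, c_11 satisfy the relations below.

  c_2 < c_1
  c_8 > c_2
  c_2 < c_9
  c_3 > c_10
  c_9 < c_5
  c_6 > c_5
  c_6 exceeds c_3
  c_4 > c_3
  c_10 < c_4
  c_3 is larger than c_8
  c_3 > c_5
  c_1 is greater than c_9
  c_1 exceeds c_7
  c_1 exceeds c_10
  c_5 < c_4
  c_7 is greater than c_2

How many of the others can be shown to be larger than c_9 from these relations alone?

5

Directly above c_9: c_5, c_1.
One step further: c_3, c_6, c_4 (5 so far).
No other element is forced above c_9 by the given relations, so the count is 5.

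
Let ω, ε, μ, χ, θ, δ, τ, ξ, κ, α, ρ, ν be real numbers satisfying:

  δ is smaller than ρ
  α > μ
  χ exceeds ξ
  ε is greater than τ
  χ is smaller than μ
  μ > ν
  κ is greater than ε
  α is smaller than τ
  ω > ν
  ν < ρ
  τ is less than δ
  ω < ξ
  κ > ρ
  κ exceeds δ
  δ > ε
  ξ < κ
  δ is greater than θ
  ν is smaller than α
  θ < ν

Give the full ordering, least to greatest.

θ < ν < ω < ξ < χ < μ < α < τ < ε < δ < ρ < κ

Each adjacent pair is fixed by a given relation: θ < ν; ν < ω; ω < ξ; ξ < χ; χ < μ; μ < α; α < τ; τ < ε; ε < δ; δ < ρ; ρ < κ. Chaining them end to end gives the full order.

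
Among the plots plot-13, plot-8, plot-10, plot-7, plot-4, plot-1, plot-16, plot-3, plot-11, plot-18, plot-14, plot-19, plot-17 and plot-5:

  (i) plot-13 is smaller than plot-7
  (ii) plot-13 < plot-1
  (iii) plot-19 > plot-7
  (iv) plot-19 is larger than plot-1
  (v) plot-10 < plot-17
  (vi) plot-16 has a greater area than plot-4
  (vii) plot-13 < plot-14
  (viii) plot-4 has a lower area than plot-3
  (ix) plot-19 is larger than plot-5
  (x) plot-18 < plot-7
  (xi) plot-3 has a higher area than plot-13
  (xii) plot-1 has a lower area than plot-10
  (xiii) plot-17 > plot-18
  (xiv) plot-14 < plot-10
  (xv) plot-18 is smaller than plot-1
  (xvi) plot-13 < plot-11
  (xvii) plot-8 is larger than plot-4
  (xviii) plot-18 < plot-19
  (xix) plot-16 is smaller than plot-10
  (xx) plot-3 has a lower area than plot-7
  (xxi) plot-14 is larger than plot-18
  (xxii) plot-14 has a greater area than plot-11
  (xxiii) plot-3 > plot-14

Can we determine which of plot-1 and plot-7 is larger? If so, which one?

undetermined

Following every chain through plot-1: above plot-1 we get plot-10, plot-17, plot-19; below plot-1 we get plot-18, plot-13.
plot-7 is not reached, and no chain runs the other way from plot-7 to plot-1.
So the given relations leave the order of plot-1 and plot-7 undetermined.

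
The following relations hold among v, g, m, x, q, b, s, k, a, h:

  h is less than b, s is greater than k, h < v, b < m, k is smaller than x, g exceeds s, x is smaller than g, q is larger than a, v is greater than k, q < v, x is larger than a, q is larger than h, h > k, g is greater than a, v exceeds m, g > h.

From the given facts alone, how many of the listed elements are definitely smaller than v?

6

Directly below v: k, h, q, m.
One step further: a, b (6 so far).
Nothing else is reachable below v; 6 in all.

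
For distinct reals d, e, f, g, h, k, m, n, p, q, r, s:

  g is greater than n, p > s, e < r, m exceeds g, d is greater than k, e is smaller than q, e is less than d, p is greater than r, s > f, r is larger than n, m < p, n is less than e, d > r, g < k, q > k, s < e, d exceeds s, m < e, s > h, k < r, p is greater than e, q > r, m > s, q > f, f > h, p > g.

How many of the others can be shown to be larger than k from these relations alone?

4

From k the given relations immediately reach r, q, d.
From those, p — 4 in total.
Nothing else is reachable above k; 4 in all.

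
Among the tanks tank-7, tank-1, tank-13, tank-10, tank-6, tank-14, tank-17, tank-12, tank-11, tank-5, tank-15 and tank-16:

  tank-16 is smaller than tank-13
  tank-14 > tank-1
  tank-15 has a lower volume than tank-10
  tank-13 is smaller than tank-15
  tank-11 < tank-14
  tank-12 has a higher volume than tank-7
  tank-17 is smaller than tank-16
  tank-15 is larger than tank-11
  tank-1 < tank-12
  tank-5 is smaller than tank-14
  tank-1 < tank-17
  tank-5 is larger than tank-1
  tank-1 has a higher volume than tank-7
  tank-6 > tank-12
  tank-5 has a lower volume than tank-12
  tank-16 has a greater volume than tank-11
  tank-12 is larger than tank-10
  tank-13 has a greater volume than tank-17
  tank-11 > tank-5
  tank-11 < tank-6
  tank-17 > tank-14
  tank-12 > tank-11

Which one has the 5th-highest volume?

tank-13

Piecing the relations together gives one ordering: tank-7 < tank-1 < tank-5 < tank-11 < tank-14 < tank-17 < tank-16 < tank-13 < tank-15 < tank-10 < tank-12 < tank-6.
The 5th largest is tank-13.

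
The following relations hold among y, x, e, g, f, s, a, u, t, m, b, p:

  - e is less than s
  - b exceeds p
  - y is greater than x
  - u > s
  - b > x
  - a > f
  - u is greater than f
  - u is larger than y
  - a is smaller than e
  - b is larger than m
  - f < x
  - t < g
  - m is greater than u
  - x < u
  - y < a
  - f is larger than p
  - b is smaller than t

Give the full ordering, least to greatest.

p < f < x < y < a < e < s < u < m < b < t < g

The consecutive links are each given: p < f; f < x; x < y; y < a; a < e; e < s; s < u; u < m; m < b; b < t; t < g.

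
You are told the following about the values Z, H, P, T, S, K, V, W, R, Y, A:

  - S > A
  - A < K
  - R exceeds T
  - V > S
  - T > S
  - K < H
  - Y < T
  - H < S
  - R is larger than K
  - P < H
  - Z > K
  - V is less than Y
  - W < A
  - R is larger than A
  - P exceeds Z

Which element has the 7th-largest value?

Chaining the given pairs: W < A < K < Z < P < H < S < V < Y < T < R.
The 7th largest is P.

P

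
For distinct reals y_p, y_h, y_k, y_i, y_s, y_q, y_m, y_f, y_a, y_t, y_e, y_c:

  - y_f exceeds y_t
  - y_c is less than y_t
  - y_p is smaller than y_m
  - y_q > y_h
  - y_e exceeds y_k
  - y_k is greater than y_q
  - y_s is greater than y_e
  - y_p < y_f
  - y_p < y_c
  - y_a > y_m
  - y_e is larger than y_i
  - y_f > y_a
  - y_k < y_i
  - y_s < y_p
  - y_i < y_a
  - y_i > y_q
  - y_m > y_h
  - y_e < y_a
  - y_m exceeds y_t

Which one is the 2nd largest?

y_a

Piecing the relations together gives one ordering: y_h < y_q < y_k < y_i < y_e < y_s < y_p < y_c < y_t < y_m < y_a < y_f.
Counting 2 from the largest end gives y_a.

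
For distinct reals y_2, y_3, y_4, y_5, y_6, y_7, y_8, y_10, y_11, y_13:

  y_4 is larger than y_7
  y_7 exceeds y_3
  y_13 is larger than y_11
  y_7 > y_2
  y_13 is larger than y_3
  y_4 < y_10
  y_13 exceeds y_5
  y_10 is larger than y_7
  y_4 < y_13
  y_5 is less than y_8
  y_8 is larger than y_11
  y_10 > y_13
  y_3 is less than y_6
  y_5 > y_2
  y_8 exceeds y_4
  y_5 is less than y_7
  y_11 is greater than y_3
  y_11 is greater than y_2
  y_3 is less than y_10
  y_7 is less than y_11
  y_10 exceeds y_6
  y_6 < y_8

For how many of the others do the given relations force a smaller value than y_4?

Directly below y_4: y_7.
One step further: y_3, y_2, y_5 (4 so far).
No other element is forced below y_4 by the given relations, so the count is 4.

4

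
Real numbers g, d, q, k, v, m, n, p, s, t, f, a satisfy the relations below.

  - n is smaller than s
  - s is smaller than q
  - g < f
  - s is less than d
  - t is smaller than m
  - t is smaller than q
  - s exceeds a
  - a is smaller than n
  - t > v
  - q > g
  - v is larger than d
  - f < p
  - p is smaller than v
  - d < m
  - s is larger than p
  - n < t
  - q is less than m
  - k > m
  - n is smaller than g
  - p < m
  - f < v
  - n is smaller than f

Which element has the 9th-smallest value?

t

Chaining the given pairs: a < n < g < f < p < s < d < v < t < q < m < k.
The 9th smallest is t.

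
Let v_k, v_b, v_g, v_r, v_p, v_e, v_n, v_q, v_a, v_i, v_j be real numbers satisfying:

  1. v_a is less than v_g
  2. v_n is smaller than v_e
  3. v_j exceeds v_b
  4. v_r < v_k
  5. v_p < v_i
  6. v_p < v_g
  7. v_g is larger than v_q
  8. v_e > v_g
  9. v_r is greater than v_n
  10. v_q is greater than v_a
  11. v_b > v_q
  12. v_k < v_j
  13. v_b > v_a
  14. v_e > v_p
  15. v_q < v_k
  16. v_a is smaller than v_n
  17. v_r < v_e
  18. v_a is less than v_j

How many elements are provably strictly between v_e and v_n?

Chaining upward from v_n reaches: v_r, v_k, v_j.
Chaining downward from v_e reaches: v_p, v_a, v_q, v_r, v_g.
Strictly between v_n and v_e are those in both lists: v_r — 1 element.

1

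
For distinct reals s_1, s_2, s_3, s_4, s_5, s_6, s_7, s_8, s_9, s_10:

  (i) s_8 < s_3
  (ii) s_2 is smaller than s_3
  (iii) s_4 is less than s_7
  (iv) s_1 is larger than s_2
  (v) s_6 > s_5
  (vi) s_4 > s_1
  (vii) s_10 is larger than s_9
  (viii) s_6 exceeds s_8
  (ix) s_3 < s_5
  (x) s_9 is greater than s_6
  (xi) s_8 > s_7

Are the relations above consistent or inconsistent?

The single ordering s_2 < s_1 < s_4 < s_7 < s_8 < s_3 < s_5 < s_6 < s_9 < s_10 satisfies every listed relation, so no contradiction arises.

consistent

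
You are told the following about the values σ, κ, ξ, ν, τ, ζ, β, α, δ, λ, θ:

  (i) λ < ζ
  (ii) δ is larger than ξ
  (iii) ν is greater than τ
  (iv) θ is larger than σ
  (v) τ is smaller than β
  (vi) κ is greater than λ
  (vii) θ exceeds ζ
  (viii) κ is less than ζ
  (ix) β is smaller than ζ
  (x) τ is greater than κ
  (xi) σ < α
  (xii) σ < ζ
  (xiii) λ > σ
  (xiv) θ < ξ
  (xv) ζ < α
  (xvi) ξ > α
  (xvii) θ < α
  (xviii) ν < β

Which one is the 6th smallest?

Chaining the given pairs: σ < λ < κ < τ < ν < β < ζ < θ < α < ξ < δ.
The 6th smallest is β.

β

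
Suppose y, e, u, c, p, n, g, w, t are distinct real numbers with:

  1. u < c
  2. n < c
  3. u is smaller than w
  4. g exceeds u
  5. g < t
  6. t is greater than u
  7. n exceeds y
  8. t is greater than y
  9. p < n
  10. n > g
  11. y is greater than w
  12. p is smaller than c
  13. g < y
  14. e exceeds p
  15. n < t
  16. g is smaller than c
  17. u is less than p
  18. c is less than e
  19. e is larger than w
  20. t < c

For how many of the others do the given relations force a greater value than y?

4

Directly above y: n, t.
One step further: c (3 so far).
One step further: e (4 so far).
Nothing else is reachable above y; 4 in all.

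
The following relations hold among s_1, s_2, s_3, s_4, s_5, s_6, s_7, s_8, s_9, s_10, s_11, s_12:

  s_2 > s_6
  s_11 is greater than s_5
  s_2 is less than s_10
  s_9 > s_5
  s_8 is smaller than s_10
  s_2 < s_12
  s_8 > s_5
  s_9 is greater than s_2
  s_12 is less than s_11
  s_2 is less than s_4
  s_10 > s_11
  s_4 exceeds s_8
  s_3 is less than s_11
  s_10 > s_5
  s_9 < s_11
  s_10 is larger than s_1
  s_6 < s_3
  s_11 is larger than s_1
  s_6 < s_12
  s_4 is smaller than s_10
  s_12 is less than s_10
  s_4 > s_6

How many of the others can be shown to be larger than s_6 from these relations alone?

From s_6 the given relations immediately reach s_2, s_3, s_4, s_12.
From those, s_9, s_11, s_10 — 7 in total.
No other element is forced above s_6 by the given relations, so the count is 7.

7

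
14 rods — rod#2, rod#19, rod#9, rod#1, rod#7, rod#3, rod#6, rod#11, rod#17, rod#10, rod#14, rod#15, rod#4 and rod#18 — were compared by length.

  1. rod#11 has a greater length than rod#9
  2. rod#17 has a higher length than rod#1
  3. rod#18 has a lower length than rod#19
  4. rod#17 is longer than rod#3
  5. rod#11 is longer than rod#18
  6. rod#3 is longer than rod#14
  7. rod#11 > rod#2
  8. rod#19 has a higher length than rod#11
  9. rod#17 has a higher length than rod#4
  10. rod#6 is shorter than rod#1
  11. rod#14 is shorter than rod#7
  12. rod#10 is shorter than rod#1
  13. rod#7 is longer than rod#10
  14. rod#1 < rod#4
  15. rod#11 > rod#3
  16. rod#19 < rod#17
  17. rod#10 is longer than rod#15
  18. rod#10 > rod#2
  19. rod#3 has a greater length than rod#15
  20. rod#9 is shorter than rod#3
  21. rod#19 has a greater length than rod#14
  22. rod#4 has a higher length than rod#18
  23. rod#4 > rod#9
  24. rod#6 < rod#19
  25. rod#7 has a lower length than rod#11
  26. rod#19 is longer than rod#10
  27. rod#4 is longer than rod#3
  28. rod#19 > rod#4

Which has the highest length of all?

Chaining downward from rod#17: directly below it, rod#3, rod#1, rod#4, rod#19; then rod#9, rod#15, rod#6, rod#14, rod#18, rod#10, rod#11; then rod#2, rod#7.
That covers every other element, and nothing is given above rod#17, so rod#17 is the highest length.

rod#17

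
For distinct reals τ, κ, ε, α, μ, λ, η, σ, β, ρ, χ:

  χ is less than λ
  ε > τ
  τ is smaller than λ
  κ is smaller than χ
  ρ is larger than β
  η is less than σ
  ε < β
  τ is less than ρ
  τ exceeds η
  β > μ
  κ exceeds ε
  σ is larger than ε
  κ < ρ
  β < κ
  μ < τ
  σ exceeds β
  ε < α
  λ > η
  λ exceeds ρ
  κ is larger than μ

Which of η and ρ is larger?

η < τ < ε < β < κ < ρ, by transitivity through τ, ε, β, κ.
So η < ρ; ρ is the larger of the two.

ρ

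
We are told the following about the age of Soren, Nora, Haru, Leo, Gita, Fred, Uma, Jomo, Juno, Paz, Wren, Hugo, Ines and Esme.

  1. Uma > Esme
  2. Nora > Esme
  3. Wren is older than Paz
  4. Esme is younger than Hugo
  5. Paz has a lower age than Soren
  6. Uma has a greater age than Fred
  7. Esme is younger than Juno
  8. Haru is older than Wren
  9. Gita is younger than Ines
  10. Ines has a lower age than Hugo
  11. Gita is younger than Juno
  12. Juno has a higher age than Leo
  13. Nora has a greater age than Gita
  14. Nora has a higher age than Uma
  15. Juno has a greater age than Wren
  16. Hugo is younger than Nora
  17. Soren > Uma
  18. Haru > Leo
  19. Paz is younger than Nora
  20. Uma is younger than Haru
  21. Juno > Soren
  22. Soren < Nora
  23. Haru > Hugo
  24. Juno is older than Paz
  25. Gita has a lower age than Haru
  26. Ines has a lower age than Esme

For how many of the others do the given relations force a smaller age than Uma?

Directly below Uma: Fred, Esme.
One step further: Ines (3 so far).
One step further: Gita (4 so far).
Nothing else is reachable below Uma; 4 in all.

4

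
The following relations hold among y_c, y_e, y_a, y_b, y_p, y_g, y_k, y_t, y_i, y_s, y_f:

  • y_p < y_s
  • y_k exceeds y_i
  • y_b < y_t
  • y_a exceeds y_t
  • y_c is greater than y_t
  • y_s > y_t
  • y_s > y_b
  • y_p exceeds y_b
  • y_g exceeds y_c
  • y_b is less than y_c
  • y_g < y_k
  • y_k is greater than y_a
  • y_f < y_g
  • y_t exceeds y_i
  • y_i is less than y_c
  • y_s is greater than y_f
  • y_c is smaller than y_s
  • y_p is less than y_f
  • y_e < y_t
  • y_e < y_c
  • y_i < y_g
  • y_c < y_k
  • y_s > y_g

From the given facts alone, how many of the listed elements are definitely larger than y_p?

Directly above y_p: y_f, y_s.
One step further: y_g (3 so far).
One step further: y_k (4 so far).
No other element is forced above y_p by the given relations, so the count is 4.

4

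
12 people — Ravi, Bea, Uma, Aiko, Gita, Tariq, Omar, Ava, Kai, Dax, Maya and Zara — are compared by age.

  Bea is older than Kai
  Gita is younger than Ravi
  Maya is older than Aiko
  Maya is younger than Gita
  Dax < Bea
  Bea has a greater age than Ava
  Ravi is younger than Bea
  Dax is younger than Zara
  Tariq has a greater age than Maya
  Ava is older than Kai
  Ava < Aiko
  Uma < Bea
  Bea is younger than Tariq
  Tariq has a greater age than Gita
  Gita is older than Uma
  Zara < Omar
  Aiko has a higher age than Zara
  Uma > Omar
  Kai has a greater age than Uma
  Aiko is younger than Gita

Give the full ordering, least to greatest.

Nothing is placed below Dax, so it is least; from there Dax < Zara; Zara < Omar; Omar < Uma; Uma < Kai; Kai < Ava; Ava < Aiko; Aiko < Maya; Maya < Gita; Gita < Ravi; Ravi < Bea; Bea < Tariq, each given directly.

Dax < Zara < Omar < Uma < Kai < Ava < Aiko < Maya < Gita < Ravi < Bea < Tariq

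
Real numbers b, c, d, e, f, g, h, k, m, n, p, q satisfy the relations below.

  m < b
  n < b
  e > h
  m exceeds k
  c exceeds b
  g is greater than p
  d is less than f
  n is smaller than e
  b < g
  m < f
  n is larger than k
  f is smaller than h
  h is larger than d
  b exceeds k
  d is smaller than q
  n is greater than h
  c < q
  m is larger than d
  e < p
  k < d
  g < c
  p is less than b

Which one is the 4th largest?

b

Piecing the relations together gives one ordering: k < d < m < f < h < n < e < p < b < g < c < q.
The 4th largest is b.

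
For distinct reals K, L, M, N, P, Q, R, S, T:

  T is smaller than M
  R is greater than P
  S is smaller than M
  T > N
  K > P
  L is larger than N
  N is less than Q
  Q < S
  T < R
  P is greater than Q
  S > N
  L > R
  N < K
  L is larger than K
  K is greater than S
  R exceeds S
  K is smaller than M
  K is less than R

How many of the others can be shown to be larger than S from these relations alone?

4

Directly above S: K, R, M.
One step further: L (4 so far).
No other element is forced above S by the given relations, so the count is 4.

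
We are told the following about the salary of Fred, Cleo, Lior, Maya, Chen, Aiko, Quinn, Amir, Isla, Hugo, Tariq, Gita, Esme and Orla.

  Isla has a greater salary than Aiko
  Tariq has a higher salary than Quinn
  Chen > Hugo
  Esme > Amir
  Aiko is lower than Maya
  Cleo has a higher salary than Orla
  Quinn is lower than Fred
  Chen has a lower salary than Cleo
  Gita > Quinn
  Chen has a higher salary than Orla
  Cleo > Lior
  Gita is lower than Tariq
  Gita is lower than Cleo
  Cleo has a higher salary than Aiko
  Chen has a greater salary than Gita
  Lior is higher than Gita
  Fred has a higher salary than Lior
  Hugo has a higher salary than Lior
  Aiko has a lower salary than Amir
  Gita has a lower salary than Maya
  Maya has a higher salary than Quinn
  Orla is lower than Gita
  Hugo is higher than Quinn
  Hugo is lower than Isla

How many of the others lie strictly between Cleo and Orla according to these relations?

Chaining upward from Orla reaches: Gita, Lior, Fred, Hugo, Chen, Tariq, Isla, Maya.
Chaining downward from Cleo reaches: Quinn, Aiko, Gita, Lior, Hugo, Chen.
Strictly between Orla and Cleo are those in both lists: Gita, Lior, Hugo, Chen — 4 elements.

4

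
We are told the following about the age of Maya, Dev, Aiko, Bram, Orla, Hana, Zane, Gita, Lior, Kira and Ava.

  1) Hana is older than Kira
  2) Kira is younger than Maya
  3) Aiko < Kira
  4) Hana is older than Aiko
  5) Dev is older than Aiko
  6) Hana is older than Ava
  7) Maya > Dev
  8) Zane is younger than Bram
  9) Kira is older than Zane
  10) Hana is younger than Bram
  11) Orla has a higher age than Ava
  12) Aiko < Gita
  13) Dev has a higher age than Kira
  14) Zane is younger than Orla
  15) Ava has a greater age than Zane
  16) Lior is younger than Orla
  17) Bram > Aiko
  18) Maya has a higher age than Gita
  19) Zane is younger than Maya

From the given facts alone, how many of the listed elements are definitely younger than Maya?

Directly below Maya: Zane, Kira, Dev, Gita.
One step further: Aiko (5 so far).
No other element is forced below Maya by the given relations, so the count is 5.

5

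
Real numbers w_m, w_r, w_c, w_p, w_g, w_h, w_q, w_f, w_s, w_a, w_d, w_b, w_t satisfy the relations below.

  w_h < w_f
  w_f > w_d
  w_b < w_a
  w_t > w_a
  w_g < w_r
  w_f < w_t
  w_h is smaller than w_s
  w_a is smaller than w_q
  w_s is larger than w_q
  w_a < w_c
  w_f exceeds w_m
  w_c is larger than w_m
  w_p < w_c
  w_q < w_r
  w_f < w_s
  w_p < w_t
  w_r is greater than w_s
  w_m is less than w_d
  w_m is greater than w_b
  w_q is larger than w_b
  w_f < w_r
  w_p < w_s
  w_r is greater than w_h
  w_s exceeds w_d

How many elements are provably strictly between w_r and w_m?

3

Chaining upward from w_m reaches: w_d, w_c, w_f, w_t, w_s.
Chaining downward from w_r reaches: w_b, w_g, w_a, w_p, w_d, w_h, w_f, w_q, w_s.
Strictly between w_m and w_r are those in both lists: w_d, w_f, w_s — 3 elements.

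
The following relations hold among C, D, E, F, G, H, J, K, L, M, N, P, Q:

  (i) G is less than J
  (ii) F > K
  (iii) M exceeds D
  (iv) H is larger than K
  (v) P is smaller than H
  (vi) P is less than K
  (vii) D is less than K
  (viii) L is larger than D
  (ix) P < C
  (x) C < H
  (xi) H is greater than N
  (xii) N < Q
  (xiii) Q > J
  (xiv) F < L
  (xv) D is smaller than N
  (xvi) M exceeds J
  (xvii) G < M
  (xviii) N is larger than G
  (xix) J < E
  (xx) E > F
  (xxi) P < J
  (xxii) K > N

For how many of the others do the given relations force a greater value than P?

9

From P the given relations immediately reach K, J, C, H.
From those, F, E, M, Q — 8 in total.
From those, L — 9 in total.
Nothing else is reachable above P; 9 in all.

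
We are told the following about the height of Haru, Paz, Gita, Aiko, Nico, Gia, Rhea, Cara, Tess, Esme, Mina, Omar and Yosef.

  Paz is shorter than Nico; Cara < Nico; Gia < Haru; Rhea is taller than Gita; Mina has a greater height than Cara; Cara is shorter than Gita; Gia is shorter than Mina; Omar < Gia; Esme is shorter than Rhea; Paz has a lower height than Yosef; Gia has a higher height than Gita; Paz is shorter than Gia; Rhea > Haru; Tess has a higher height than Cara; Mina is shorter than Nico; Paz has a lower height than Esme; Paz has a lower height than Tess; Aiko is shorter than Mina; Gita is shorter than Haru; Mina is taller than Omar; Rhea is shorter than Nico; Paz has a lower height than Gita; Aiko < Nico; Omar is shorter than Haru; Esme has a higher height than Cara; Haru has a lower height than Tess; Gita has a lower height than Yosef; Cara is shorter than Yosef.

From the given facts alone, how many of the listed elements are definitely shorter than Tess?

6

From Tess the given relations immediately reach Paz, Cara, Haru.
From those, Omar, Gita, Gia — 6 in total.
No other element is forced below Tess by the given relations, so the count is 6.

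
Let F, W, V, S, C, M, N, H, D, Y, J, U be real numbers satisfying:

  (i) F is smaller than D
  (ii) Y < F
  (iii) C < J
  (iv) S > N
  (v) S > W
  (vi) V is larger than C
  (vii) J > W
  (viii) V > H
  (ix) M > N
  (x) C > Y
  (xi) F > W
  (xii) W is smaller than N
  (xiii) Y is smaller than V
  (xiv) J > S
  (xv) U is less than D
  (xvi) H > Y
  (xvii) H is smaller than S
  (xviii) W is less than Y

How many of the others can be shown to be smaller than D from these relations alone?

From D the given relations immediately reach F, U.
From those, W, Y — 4 in total.
No other element is forced below D by the given relations, so the count is 4.

4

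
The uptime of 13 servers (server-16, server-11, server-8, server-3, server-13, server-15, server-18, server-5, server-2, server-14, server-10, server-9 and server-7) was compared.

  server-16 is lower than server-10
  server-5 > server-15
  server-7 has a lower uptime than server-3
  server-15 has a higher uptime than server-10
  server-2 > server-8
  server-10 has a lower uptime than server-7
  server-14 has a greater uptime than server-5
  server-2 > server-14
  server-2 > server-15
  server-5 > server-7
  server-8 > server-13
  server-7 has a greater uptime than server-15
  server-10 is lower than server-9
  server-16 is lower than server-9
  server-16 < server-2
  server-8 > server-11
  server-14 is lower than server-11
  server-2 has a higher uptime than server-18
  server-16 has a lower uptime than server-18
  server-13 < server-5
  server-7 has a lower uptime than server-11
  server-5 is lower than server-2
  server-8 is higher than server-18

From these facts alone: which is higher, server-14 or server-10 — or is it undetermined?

server-14

Link the given pairs in sequence: server-10 < server-15; server-15 < server-7; server-7 < server-5; server-5 < server-14.
Together: server-10 < server-15 < server-7 < server-5 < server-14.
So server-14 is higher.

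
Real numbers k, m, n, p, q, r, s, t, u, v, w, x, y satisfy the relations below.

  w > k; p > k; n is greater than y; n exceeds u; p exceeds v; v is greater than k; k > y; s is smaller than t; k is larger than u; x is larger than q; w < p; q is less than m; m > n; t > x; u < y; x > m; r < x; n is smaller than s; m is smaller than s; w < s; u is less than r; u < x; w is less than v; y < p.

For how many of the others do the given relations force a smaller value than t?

The elements the relations force below t are u, y, k, r, w, q, n, m, s, x — no chain reaches any other.
That is 10.

10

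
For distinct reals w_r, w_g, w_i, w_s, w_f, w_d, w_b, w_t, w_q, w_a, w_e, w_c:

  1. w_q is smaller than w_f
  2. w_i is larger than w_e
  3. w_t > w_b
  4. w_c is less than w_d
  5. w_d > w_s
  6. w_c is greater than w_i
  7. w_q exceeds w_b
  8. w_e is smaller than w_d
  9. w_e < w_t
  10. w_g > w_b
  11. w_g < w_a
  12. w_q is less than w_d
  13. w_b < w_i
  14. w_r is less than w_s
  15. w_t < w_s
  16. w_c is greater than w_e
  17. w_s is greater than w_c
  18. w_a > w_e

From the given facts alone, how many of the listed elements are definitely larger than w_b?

9

Directly above w_b: w_q, w_i, w_g, w_t.
One step further: w_f, w_a, w_c, w_s, w_d (9 so far).
No other element is forced above w_b by the given relations, so the count is 9.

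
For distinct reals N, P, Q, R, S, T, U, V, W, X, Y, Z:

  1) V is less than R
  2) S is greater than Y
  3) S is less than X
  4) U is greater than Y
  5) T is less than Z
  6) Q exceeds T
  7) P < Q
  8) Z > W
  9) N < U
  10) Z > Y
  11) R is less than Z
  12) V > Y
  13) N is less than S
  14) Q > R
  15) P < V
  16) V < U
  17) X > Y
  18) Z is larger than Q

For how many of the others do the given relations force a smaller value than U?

From U the given relations immediately reach Y, V, N.
From those, P — 4 in total.
Nothing else is reachable below U; 4 in all.

4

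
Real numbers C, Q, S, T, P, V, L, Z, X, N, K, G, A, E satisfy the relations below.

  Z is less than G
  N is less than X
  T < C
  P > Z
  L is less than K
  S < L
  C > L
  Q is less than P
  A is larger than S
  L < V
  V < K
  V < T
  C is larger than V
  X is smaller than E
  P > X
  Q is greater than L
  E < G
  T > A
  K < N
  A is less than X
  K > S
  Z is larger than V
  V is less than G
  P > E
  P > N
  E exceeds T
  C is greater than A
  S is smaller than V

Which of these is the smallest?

L is not least since S < L; V is not least since S < V; A is not least since S < A; K is not least since V < K; Z is not least since V < Z; Q is not least since L < Q; N is not least since K < N; X is not least since A < X; T is not least since A < T; E is not least since T < E; C is not least since T < C; P is not least since Q < P; G is not least since Z < G.
Only S has nothing below it, so S is the smallest.

S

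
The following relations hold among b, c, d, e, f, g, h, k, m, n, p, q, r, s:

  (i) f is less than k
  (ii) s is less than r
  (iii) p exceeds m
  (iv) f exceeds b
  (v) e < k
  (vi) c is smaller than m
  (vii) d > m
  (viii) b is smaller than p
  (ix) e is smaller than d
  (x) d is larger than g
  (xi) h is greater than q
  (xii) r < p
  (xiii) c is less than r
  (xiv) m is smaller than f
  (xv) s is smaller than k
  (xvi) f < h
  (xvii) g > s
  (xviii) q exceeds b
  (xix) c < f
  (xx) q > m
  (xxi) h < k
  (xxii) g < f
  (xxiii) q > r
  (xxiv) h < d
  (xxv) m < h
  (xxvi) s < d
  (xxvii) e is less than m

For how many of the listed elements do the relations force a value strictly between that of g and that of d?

2

The relations place g below d. An element lies strictly between them when it is forced above g and also forced below d.
Above g: {f, h, k}. Below d: {b, e, s, c, m, r, f, q, h}.
Intersection: {f, h} — 2.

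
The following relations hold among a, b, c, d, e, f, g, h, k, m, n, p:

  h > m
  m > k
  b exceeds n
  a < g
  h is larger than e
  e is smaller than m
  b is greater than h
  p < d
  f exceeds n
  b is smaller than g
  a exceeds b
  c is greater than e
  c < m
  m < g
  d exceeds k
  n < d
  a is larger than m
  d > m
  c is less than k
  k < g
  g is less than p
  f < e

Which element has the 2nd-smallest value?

Piecing the relations together gives one ordering: n < f < e < c < k < m < h < b < a < g < p < d.
Counting 2 from the smallest end gives f.

f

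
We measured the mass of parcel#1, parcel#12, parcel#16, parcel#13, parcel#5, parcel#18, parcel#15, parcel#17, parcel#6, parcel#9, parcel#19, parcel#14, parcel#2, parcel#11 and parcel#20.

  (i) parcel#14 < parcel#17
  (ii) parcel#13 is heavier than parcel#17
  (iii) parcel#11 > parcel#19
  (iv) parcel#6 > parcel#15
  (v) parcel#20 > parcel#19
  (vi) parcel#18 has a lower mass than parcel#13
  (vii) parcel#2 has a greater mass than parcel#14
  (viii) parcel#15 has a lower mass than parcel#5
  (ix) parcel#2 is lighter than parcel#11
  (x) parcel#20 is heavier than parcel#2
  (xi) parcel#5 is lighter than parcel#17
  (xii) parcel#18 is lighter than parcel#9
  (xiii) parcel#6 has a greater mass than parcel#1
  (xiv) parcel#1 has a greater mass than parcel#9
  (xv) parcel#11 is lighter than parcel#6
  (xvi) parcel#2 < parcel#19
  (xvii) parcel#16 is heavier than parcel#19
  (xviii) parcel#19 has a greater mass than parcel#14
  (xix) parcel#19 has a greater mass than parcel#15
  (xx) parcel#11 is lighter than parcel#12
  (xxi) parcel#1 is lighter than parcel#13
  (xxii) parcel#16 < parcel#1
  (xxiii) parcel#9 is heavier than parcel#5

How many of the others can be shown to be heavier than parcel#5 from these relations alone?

5

The elements the relations force above parcel#5 are parcel#9, parcel#1, parcel#17, parcel#6, parcel#13 — no chain reaches any other.
That is 5.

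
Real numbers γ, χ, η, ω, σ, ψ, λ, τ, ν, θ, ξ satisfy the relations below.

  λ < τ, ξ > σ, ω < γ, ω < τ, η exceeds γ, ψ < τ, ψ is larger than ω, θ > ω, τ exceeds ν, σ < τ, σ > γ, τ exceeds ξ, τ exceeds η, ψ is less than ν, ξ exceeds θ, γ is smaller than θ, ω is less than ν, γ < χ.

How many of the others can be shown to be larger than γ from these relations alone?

6

Directly above γ: σ, θ, χ, η.
One step further: ξ, τ (6 so far).
Nothing else is reachable above γ; 6 in all.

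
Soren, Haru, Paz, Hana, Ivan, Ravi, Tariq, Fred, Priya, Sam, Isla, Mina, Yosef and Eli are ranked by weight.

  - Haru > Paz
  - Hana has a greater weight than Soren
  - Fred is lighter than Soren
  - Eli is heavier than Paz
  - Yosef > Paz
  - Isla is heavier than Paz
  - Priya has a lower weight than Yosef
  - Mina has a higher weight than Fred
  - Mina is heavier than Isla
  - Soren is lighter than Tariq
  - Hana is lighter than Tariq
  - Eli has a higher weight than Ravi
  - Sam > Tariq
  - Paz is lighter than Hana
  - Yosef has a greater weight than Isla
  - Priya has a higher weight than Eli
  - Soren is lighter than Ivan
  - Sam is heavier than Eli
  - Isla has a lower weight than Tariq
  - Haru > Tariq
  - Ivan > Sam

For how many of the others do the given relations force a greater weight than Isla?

6

Directly above Isla: Mina, Tariq, Yosef.
One step further: Sam, Haru (5 so far).
One step further: Ivan (6 so far).
Nothing else is reachable above Isla; 6 in all.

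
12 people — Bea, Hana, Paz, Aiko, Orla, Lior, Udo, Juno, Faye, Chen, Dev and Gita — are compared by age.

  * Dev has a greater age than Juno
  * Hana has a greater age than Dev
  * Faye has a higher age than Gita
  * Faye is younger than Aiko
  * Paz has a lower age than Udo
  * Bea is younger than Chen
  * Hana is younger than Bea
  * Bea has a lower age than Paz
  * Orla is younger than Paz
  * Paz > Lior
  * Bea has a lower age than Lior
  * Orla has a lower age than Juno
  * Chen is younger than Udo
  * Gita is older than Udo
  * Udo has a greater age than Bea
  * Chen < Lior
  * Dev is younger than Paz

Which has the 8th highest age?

Bea

Chaining the given pairs: Orla < Juno < Dev < Hana < Bea < Chen < Lior < Paz < Udo < Gita < Faye < Aiko.
Counting 8 from the largest end gives Bea.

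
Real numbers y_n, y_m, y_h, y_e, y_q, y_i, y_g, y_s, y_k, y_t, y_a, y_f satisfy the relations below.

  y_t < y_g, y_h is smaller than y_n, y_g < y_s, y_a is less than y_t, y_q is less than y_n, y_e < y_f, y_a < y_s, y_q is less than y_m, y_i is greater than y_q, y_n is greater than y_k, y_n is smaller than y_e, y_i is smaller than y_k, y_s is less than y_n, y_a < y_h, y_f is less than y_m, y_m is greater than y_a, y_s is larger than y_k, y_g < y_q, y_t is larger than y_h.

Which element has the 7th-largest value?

Piecing the relations together gives one ordering: y_a < y_h < y_t < y_g < y_q < y_i < y_k < y_s < y_n < y_e < y_f < y_m.
The 7th largest is y_i.

y_i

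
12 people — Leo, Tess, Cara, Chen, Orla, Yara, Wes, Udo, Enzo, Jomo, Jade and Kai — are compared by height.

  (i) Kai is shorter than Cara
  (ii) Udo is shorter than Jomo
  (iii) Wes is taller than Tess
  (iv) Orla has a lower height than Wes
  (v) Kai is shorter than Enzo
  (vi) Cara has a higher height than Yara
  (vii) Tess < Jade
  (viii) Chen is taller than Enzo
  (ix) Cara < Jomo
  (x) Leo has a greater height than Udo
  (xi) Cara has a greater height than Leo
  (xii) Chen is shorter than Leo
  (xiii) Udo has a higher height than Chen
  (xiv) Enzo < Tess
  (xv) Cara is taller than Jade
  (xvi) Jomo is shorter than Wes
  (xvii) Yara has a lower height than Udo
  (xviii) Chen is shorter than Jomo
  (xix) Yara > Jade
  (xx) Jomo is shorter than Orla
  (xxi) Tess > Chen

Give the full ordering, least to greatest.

Kai < Enzo < Chen < Tess < Jade < Yara < Udo < Leo < Cara < Jomo < Orla < Wes

Nothing is placed below Kai, so it is least; from there Kai < Enzo; Enzo < Chen; Chen < Tess; Tess < Jade; Jade < Yara; Yara < Udo; Udo < Leo; Leo < Cara; Cara < Jomo; Jomo < Orla; Orla < Wes, each given directly.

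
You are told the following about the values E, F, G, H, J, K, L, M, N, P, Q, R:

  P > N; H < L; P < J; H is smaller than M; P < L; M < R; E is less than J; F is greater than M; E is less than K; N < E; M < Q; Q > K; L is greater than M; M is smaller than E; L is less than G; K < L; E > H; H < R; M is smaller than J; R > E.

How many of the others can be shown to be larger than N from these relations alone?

The elements the relations force above N are E, K, P, J, L, G, Q, R — no chain reaches any other.
That is 8.

8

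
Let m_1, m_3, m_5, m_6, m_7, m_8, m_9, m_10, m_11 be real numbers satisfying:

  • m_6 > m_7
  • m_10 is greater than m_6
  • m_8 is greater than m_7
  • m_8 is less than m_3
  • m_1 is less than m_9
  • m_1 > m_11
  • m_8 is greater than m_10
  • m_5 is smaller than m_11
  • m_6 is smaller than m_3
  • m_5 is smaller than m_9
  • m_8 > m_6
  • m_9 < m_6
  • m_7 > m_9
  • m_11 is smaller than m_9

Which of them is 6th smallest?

m_6

Piecing the relations together gives one ordering: m_5 < m_11 < m_1 < m_9 < m_7 < m_6 < m_10 < m_8 < m_3.
The 6th smallest is m_6.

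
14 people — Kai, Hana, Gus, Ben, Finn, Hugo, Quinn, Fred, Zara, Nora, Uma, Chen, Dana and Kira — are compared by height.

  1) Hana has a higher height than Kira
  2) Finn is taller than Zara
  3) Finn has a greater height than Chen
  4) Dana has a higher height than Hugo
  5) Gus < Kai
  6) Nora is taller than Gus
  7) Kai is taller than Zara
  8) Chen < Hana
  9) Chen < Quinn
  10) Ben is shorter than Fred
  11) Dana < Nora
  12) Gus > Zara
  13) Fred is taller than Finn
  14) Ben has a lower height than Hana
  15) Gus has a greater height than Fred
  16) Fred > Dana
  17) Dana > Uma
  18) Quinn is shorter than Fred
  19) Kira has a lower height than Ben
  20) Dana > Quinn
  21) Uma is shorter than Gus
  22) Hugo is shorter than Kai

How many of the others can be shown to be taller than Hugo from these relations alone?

5

Directly above Hugo: Dana, Kai.
One step further: Fred, Nora (4 so far).
One step further: Gus (5 so far).
Nothing else is reachable above Hugo; 5 in all.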